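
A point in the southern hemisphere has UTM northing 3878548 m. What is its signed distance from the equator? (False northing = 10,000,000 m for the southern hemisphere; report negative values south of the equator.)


For southern: actual = 3878548 - 10000000 = -6121452 m

-6121452 m


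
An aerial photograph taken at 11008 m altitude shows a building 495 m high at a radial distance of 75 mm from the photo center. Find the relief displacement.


d = h * r / H = 495 * 75 / 11008 = 3.37 mm

3.37 mm


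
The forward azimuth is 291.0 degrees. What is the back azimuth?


back azimuth = (291.0 + 180) mod 360 = 111.0 degrees

111.0 degrees


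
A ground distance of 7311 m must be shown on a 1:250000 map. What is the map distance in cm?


map_cm = 7311 * 100 / 250000 = 2.9244 cm ≈ 2.92 cm

2.92 cm


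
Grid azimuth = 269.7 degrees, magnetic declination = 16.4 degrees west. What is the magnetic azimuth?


magnetic azimuth = grid azimuth - declination (east +ve)
mag_az = 269.7 - -16.4 = 286.1 degrees

286.1 degrees


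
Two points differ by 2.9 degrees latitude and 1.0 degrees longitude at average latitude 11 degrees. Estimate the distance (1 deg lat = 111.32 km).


dlat_km = 2.9 * 111.32 = 322.828
dlon_km = 1.0 * 111.32 * cos(11) ≈ 109.275
dist = sqrt(322.828^2 + 109.275^2) ≈ 340.8 km

340.8 km


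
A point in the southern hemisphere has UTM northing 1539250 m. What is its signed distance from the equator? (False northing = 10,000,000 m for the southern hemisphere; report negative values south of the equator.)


For southern: actual = 1539250 - 10000000 = -8460750 m

-8460750 m


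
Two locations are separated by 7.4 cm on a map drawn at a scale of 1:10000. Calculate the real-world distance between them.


ground = 7.4 cm * 10000 / 100 = 740.0 m

740.0 m


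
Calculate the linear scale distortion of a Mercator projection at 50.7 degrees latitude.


SF = 1 / cos(50.7) = 1 / 0.633381 = 1.579

1.579


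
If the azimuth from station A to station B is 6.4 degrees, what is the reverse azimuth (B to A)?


back azimuth = (6.4 + 180) mod 360 = 186.4 degrees

186.4 degrees


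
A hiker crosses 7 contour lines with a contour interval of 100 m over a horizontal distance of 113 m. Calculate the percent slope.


elevation change = 7 * 100 = 700 m
slope = 700 / 113 * 100 = 619.5%

619.5%


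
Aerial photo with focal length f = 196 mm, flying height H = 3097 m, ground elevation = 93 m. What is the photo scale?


scale = f / (H - h) = 196 mm / 3004 m = 196 / 3004000 = 1:15327

1:15327


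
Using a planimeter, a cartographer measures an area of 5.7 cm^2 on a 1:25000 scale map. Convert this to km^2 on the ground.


ground_area = 5.7 * (25000/100)^2 = 356250.0 m^2 = 0.35625 km^2 ≈ 0.356 km^2

0.356 km^2


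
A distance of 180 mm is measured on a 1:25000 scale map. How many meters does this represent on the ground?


ground = 180 mm * 25000 / 1000 = 4500.0 m

4500.0 m


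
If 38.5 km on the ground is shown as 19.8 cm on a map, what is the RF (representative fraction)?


ground = 38.5 km = 3850000 cm; RF denominator = ground / map = 3850000 / 19.8 ≈ 194444; RF = 1:194444

1:194444


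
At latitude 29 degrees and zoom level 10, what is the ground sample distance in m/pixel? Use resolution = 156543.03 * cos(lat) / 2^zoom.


res = 156543.03 * cos(29) / 2^10 = 156543.03 * 0.87461971 / 1024 = 133.71 m/pixel

133.71 m/pixel


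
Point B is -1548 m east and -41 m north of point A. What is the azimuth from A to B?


az = atan2(-1548, -41) = -91.5 deg
adjusted to 0-360: 268.5 degrees

268.5 degrees


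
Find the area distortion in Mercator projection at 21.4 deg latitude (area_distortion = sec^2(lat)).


area_distortion = 1/cos^2(21.4) = 1.154

1.154


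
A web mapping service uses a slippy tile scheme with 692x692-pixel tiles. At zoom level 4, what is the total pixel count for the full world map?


tiles per axis = 2^4 = 16
total tiles = 16^2 = 256
pixels per axis = 16 * 692 = 11072
total pixels = 11072^2 = 122589184

122589184 pixels


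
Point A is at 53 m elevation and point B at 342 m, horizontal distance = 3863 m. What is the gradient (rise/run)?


gradient = (342 - 53) / 3863 = 289 / 3863 = 0.0748

0.0748


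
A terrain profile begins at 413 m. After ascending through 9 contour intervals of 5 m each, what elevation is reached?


elevation = 413 + 9 * 5 = 458 m

458 m


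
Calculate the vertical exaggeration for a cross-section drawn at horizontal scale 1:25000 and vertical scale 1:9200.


VE = horizontal_scale / vertical_scale = 25000 / 9200 ≈ 2.7

2.7x


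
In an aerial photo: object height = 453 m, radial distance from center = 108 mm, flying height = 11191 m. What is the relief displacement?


d = h * r / H = 453 * 108 / 11191 = 4.37 mm

4.37 mm


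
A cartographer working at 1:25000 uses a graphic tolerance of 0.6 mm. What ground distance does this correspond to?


ground = 0.6 mm * 25000 / 1000 = 15.0 m

15.0 m


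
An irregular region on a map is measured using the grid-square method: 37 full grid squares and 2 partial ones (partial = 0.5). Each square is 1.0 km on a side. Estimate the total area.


effective squares = 37 + 2 * 0.5 = 38.0
area = 38.0 * 1.0 = 38.0 km^2

38.0 km^2


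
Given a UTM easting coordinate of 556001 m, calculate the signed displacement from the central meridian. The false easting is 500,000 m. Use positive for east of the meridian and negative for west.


displacement = 556001 - 500000 = 56001 m

56001 m


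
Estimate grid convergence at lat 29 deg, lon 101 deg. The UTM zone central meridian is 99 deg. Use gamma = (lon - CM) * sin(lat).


gamma = (101 - 99) * sin(29) = 2 * 0.48481 = 0.97 degrees

0.97 degrees


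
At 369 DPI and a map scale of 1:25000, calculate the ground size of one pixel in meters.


pixel_cm = 2.54 / 369 ≈ 0.006883 cm
ground = pixel_cm * 25000 / 100 = 2.54 * 25000 / (369 * 100) = 63500 / 36900 ≈ 1.72 m

1.72 m


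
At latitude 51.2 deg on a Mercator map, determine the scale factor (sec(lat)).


SF = 1 / cos(51.2) = 1 / 0.626604 = 1.596

1.596


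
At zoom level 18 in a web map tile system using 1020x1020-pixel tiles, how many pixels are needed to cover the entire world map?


tiles per axis = 2^18 = 262144
total tiles = 262144^2 = 68719476736
pixels per axis = 262144 * 1020 = 267386880
total pixels = 267386880^2 = 71495743596134400

71495743596134400 pixels


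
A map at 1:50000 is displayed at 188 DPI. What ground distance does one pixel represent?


pixel_cm = 2.54 / 188 ≈ 0.013511 cm
ground = pixel_cm * 50000 / 100 = 2.54 * 50000 / (188 * 100) = 127000 / 18800 ≈ 6.76 m

6.76 m


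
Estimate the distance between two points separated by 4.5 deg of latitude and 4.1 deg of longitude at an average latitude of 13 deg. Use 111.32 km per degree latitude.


dlat_km = 4.5 * 111.32 = 500.94
dlon_km = 4.1 * 111.32 * cos(13) ≈ 444.714
dist = sqrt(500.94^2 + 444.714^2) ≈ 669.9 km

669.9 km


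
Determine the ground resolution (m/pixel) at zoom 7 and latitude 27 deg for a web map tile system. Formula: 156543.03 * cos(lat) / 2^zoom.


res = 156543.03 * cos(27) / 2^7 = 156543.03 * 0.89100652 / 128 = 1089.69 m/pixel

1089.69 m/pixel


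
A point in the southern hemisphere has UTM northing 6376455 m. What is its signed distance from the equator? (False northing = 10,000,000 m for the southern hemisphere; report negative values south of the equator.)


For southern: actual = 6376455 - 10000000 = -3623545 m

-3623545 m


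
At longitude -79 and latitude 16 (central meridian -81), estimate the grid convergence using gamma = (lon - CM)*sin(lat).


gamma = (-79 - -81) * sin(16) = 2 * 0.275637 = 0.551 degrees

0.551 degrees


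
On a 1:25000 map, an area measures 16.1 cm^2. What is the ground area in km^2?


ground_area = 16.1 * (25000/100)^2 = 1006250.0 m^2 = 1.00625 km^2 ≈ 1.006 km^2

1.006 km^2


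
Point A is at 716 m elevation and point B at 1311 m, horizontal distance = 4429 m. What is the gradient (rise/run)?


gradient = (1311 - 716) / 4429 = 595 / 4429 = 0.1343

0.1343


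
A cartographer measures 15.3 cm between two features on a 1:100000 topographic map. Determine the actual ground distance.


ground = 15.3 cm * 100000 / 100 = 15300.0 m = 15.3 km

15.3 km


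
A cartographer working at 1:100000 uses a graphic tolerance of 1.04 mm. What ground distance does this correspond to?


ground = 1.04 mm * 100000 / 1000 = 104.0 m

104.0 m


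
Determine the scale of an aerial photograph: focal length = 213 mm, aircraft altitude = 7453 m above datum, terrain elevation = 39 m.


scale = f / (H - h) = 213 mm / 7414 m = 213 / 7414000 = 1:34808

1:34808


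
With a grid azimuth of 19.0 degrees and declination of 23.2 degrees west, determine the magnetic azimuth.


magnetic azimuth = grid azimuth - declination (east +ve)
mag_az = 19.0 - -23.2 = 42.2 degrees

42.2 degrees


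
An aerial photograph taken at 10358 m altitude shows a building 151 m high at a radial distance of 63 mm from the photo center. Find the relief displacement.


d = h * r / H = 151 * 63 / 10358 = 0.92 mm

0.92 mm


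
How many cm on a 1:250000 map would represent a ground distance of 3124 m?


map_cm = 3124 * 100 / 250000 = 1.2496 cm ≈ 1.25 cm

1.25 cm


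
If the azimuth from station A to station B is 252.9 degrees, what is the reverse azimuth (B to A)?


back azimuth = (252.9 + 180) mod 360 = 72.9 degrees

72.9 degrees


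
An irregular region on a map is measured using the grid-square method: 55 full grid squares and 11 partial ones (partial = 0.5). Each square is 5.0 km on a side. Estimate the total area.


effective squares = 55 + 11 * 0.5 = 60.5
area = 60.5 * 25.0 = 1512.5 km^2

1512.5 km^2


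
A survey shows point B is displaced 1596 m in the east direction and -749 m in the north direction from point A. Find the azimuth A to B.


az = atan2(1596, -749) = 115.1 deg
adjusted to 0-360: 115.1 degrees

115.1 degrees


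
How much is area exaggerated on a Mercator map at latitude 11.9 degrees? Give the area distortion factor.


area_distortion = 1/cos^2(11.9) = 1.044

1.044


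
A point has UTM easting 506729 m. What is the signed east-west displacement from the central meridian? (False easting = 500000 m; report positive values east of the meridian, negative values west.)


displacement = 506729 - 500000 = 6729 m

6729 m


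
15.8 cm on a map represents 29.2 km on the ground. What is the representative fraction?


ground = 29.2 km = 2920000 cm; RF denominator = ground / map = 2920000 / 15.8 ≈ 184810; RF = 1:184810

1:184810


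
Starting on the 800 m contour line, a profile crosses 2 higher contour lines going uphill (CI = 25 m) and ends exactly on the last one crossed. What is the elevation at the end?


elevation = 800 + 2 * 25 = 850 m

850 m


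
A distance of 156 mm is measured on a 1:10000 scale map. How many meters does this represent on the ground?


ground = 156 mm * 10000 / 1000 = 1560.0 m

1560.0 m


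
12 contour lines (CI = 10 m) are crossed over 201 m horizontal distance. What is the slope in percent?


elevation change = 12 * 10 = 120 m
slope = 120 / 201 * 100 = 59.7%

59.7%


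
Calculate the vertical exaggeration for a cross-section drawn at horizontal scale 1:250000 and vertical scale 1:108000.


VE = horizontal_scale / vertical_scale = 250000 / 108000 ≈ 2.3

2.3x


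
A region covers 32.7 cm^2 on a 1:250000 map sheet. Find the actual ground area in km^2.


ground_area = 32.7 * (250000/100)^2 = 204375000.0 m^2 = 204.375 km^2

204.375 km^2


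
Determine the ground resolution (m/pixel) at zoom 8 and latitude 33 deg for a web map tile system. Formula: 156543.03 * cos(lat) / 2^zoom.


res = 156543.03 * cos(33) / 2^8 = 156543.03 * 0.83867057 / 256 = 512.84 m/pixel

512.84 m/pixel


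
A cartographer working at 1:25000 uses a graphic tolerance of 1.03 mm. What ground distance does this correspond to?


ground = 1.03 mm * 25000 / 1000 = 25.75 m

25.75 m


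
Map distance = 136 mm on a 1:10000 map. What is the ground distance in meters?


ground = 136 mm * 10000 / 1000 = 1360.0 m

1360.0 m


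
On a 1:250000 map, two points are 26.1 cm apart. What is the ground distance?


ground = 26.1 cm * 250000 / 100 = 65250.0 m = 65.25 km

65.25 km


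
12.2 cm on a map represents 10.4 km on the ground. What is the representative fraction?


ground = 10.4 km = 1040000 cm; RF denominator = ground / map = 1040000 / 12.2 ≈ 85246; RF = 1:85246

1:85246


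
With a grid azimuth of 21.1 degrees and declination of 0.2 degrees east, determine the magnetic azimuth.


magnetic azimuth = grid azimuth - declination (east +ve)
mag_az = 21.1 - 0.2 = 20.9 degrees

20.9 degrees


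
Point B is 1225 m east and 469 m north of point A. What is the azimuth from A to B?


az = atan2(1225, 469) = 69.1 deg
adjusted to 0-360: 69.1 degrees

69.1 degrees


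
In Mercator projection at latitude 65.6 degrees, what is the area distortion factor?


area_distortion = 1/cos^2(65.6) = 5.86

5.86


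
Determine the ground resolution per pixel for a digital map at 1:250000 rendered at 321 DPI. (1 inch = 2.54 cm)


pixel_cm = 2.54 / 321 ≈ 0.007913 cm
ground = pixel_cm * 250000 / 100 = 2.54 * 250000 / (321 * 100) = 635000 / 32100 ≈ 19.78 m

19.78 m


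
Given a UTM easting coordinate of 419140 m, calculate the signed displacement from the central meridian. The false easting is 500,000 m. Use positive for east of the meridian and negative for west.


displacement = 419140 - 500000 = -80860 m

-80860 m


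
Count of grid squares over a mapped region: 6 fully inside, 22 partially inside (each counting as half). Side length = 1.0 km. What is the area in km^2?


effective squares = 6 + 22 * 0.5 = 17.0
area = 17.0 * 1.0 = 17.0 km^2

17.0 km^2


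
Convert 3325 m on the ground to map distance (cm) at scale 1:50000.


map_cm = 3325 * 100 / 50000 = 6.65 cm

6.65 cm


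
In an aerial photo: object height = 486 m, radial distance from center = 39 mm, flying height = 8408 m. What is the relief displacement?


d = h * r / H = 486 * 39 / 8408 = 2.25 mm

2.25 mm


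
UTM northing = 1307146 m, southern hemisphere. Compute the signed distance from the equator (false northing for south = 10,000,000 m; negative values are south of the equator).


For southern: actual = 1307146 - 10000000 = -8692854 m

-8692854 m


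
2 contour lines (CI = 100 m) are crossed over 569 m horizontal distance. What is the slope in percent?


elevation change = 2 * 100 = 200 m
slope = 200 / 569 * 100 = 35.1%

35.1%


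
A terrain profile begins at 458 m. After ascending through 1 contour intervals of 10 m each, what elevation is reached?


elevation = 458 + 1 * 10 = 468 m

468 m


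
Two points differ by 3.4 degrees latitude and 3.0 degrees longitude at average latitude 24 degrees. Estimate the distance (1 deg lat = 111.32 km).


dlat_km = 3.4 * 111.32 = 378.488
dlon_km = 3.0 * 111.32 * cos(24) ≈ 305.088
dist = sqrt(378.488^2 + 305.088^2) ≈ 486.1 km

486.1 km


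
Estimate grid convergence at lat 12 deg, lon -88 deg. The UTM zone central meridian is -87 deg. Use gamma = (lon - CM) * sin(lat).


gamma = (-88 - -87) * sin(12) = -1 * 0.207912 = -0.208 degrees

-0.208 degrees


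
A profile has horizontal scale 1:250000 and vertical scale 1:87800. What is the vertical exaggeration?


VE = horizontal_scale / vertical_scale = 250000 / 87800 ≈ 2.8

2.8x


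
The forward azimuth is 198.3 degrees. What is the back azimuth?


back azimuth = (198.3 + 180) mod 360 = 18.3 degrees

18.3 degrees


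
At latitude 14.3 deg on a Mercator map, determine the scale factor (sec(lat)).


SF = 1 / cos(14.3) = 1 / 0.969016 = 1.032

1.032


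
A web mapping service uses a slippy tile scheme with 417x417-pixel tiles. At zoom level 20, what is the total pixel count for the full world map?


tiles per axis = 2^20 = 1048576
total tiles = 1048576^2 = 1099511627776
pixels per axis = 1048576 * 417 = 437256192
total pixels = 437256192^2 = 191192977442340864

191192977442340864 pixels


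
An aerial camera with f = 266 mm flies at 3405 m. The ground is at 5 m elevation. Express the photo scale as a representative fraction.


scale = f / (H - h) = 266 mm / 3400 m = 266 / 3400000 = 1:12782

1:12782


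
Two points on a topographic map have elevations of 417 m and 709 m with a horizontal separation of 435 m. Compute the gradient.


gradient = (709 - 417) / 435 = 292 / 435 = 0.6713

0.6713


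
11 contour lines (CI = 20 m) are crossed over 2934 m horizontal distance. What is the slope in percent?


elevation change = 11 * 20 = 220 m
slope = 220 / 2934 * 100 = 7.5%

7.5%


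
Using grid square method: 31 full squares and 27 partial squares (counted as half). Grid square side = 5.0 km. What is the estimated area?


effective squares = 31 + 27 * 0.5 = 44.5
area = 44.5 * 25.0 = 1112.5 km^2

1112.5 km^2


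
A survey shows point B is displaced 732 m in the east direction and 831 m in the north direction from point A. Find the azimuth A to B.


az = atan2(732, 831) = 41.4 deg
adjusted to 0-360: 41.4 degrees

41.4 degrees


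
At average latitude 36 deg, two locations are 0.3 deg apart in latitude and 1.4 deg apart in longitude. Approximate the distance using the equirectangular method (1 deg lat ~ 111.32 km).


dlat_km = 0.3 * 111.32 = 33.396
dlon_km = 1.4 * 111.32 * cos(36) ≈ 126.084
dist = sqrt(33.396^2 + 126.084^2) ≈ 130.4 km

130.4 km


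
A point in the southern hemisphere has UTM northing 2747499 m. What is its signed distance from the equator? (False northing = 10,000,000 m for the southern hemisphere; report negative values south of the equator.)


For southern: actual = 2747499 - 10000000 = -7252501 m

-7252501 m


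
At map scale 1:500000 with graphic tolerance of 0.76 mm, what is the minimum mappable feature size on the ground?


ground = 0.76 mm * 500000 / 1000 = 380.0 m

380.0 m


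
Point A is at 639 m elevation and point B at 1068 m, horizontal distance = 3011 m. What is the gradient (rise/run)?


gradient = (1068 - 639) / 3011 = 429 / 3011 = 0.1425

0.1425


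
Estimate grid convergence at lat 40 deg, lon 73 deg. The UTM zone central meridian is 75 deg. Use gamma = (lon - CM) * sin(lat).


gamma = (73 - 75) * sin(40) = -2 * 0.642788 = -1.286 degrees

-1.286 degrees


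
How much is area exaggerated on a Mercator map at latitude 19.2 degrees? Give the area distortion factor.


area_distortion = 1/cos^2(19.2) = 1.121

1.121


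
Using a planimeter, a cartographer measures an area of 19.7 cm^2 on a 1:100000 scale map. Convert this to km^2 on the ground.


ground_area = 19.7 * (100000/100)^2 = 19700000.0 m^2 = 19.7 km^2

19.7 km^2


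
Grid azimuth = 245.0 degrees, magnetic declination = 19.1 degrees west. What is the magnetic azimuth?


magnetic azimuth = grid azimuth - declination (east +ve)
mag_az = 245.0 - -19.1 = 264.1 degrees

264.1 degrees


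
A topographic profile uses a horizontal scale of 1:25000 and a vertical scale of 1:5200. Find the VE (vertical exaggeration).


VE = horizontal_scale / vertical_scale = 25000 / 5200 ≈ 4.8

4.8x


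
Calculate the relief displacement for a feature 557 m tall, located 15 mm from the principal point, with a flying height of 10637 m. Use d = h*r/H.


d = h * r / H = 557 * 15 / 10637 = 0.79 mm

0.79 mm


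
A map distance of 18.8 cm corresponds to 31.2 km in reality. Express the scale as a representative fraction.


ground = 31.2 km = 3120000 cm; RF denominator = ground / map = 3120000 / 18.8 ≈ 165957; RF = 1:165957

1:165957


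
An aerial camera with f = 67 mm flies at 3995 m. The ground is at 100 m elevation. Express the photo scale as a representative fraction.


scale = f / (H - h) = 67 mm / 3895 m = 67 / 3895000 = 1:58134

1:58134


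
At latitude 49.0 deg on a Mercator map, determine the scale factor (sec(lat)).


SF = 1 / cos(49.0) = 1 / 0.656059 = 1.524

1.524


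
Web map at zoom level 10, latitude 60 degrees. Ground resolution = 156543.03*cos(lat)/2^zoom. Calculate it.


res = 156543.03 * cos(60) / 2^10 = 156543.03 * 0.5 / 1024 = 76.44 m/pixel

76.44 m/pixel


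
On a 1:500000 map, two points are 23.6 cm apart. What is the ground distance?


ground = 23.6 cm * 500000 / 100 = 118000.0 m = 118.0 km

118.0 km


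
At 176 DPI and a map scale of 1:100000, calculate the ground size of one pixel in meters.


pixel_cm = 2.54 / 176 ≈ 0.014432 cm
ground = pixel_cm * 100000 / 100 = 2.54 * 100000 / (176 * 100) = 254000 / 17600 ≈ 14.43 m

14.43 m


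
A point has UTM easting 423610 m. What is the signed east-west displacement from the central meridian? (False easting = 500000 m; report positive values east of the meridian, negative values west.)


displacement = 423610 - 500000 = -76390 m

-76390 m


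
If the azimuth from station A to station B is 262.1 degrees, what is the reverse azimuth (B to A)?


back azimuth = (262.1 + 180) mod 360 = 82.1 degrees

82.1 degrees


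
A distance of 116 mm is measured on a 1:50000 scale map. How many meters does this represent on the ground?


ground = 116 mm * 50000 / 1000 = 5800.0 m

5800.0 m


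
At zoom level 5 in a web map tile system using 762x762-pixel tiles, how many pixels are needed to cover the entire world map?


tiles per axis = 2^5 = 32
total tiles = 32^2 = 1024
pixels per axis = 32 * 762 = 24384
total pixels = 24384^2 = 594579456

594579456 pixels


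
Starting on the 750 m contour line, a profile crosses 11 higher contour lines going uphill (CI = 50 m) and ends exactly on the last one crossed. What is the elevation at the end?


elevation = 750 + 11 * 50 = 1300 m

1300 m


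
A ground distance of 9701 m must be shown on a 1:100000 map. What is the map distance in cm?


map_cm = 9701 * 100 / 100000 = 9.701 cm ≈ 9.7 cm

9.7 cm


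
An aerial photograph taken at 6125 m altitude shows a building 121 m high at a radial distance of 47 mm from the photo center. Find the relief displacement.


d = h * r / H = 121 * 47 / 6125 = 0.93 mm

0.93 mm


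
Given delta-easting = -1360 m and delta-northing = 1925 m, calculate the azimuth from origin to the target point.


az = atan2(-1360, 1925) = -35.2 deg
adjusted to 0-360: 324.8 degrees

324.8 degrees


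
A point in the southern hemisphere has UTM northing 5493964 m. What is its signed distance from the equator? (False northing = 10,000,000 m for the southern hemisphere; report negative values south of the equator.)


For southern: actual = 5493964 - 10000000 = -4506036 m

-4506036 m


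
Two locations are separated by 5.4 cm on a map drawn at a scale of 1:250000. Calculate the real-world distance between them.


ground = 5.4 cm * 250000 / 100 = 13500.0 m = 13.5 km

13.5 km


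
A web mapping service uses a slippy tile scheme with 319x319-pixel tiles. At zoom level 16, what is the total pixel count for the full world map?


tiles per axis = 2^16 = 65536
total tiles = 65536^2 = 4294967296
pixels per axis = 65536 * 319 = 20905984
total pixels = 20905984^2 = 437060167008256

437060167008256 pixels


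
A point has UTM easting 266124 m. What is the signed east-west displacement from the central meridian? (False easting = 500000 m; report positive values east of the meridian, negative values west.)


displacement = 266124 - 500000 = -233876 m

-233876 m


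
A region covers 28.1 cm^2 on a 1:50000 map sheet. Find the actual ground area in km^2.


ground_area = 28.1 * (50000/100)^2 = 7025000.0 m^2 = 7.025 km^2

7.025 km^2


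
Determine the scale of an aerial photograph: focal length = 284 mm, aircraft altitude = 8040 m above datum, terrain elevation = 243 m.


scale = f / (H - h) = 284 mm / 7797 m = 284 / 7797000 = 1:27454

1:27454


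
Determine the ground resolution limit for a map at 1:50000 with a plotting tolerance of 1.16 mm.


ground = 1.16 mm * 50000 / 1000 = 58.0 m

58.0 m


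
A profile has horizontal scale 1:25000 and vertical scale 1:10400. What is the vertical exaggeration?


VE = horizontal_scale / vertical_scale = 25000 / 10400 ≈ 2.4

2.4x


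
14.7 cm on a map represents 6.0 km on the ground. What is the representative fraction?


ground = 6.0 km = 600000 cm; RF denominator = ground / map = 600000 / 14.7 ≈ 40816; RF = 1:40816

1:40816


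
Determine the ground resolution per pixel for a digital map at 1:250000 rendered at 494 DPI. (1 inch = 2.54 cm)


pixel_cm = 2.54 / 494 ≈ 0.005142 cm
ground = pixel_cm * 250000 / 100 = 2.54 * 250000 / (494 * 100) = 635000 / 49400 ≈ 12.85 m

12.85 m


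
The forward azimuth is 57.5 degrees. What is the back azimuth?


back azimuth = (57.5 + 180) mod 360 = 237.5 degrees

237.5 degrees


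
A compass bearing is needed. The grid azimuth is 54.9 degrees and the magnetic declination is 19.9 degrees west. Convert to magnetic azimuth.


magnetic azimuth = grid azimuth - declination (east +ve)
mag_az = 54.9 - -19.9 = 74.8 degrees

74.8 degrees


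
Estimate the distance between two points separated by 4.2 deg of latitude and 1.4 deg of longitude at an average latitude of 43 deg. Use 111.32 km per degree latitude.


dlat_km = 4.2 * 111.32 = 467.544
dlon_km = 1.4 * 111.32 * cos(43) ≈ 113.98
dist = sqrt(467.544^2 + 113.98^2) ≈ 481.2 km

481.2 km


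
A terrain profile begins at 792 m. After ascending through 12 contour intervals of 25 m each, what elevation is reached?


elevation = 792 + 12 * 25 = 1092 m

1092 m


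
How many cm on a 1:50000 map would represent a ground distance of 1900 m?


map_cm = 1900 * 100 / 50000 = 3.8 cm

3.8 cm


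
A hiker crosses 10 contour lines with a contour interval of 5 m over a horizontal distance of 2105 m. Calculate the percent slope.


elevation change = 10 * 5 = 50 m
slope = 50 / 2105 * 100 = 2.4%

2.4%


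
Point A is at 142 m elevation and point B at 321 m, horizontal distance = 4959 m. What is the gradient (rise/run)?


gradient = (321 - 142) / 4959 = 179 / 4959 = 0.0361

0.0361


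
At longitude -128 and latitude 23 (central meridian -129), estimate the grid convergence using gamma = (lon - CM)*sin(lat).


gamma = (-128 - -129) * sin(23) = 1 * 0.390731 = 0.391 degrees

0.391 degrees


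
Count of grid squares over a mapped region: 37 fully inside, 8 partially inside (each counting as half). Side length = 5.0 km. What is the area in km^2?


effective squares = 37 + 8 * 0.5 = 41.0
area = 41.0 * 25.0 = 1025.0 km^2

1025.0 km^2


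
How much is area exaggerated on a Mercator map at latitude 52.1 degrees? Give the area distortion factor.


area_distortion = 1/cos^2(52.1) = 2.65

2.65


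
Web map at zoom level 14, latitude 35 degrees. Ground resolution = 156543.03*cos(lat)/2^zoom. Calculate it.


res = 156543.03 * cos(35) / 2^14 = 156543.03 * 0.81915204 / 16384 = 7.83 m/pixel

7.83 m/pixel


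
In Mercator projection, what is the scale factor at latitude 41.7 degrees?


SF = 1 / cos(41.7) = 1 / 0.746638 = 1.339

1.339


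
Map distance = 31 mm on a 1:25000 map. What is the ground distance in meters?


ground = 31 mm * 25000 / 1000 = 775.0 m

775.0 m


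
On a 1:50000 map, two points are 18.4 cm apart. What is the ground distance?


ground = 18.4 cm * 50000 / 100 = 9200.0 m = 9.2 km

9.2 km


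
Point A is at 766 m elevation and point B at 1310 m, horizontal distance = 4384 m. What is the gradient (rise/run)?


gradient = (1310 - 766) / 4384 = 544 / 4384 = 0.1241

0.1241


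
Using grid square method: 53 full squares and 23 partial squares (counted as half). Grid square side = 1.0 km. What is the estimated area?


effective squares = 53 + 23 * 0.5 = 64.5
area = 64.5 * 1.0 = 64.5 km^2

64.5 km^2


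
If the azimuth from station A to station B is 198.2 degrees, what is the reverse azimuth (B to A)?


back azimuth = (198.2 + 180) mod 360 = 18.2 degrees

18.2 degrees


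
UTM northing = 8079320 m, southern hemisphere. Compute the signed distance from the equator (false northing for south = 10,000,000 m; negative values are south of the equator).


For southern: actual = 8079320 - 10000000 = -1920680 m

-1920680 m


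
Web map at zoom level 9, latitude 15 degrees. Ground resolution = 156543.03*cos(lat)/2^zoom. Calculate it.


res = 156543.03 * cos(15) / 2^9 = 156543.03 * 0.96592583 / 512 = 295.33 m/pixel

295.33 m/pixel


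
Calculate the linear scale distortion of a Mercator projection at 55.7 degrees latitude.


SF = 1 / cos(55.7) = 1 / 0.563526 = 1.775

1.775


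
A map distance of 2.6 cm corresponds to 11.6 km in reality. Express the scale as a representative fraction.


ground = 11.6 km = 1160000 cm; RF denominator = ground / map = 1160000 / 2.6 ≈ 446154; RF = 1:446154

1:446154


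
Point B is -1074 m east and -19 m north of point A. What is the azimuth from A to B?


az = atan2(-1074, -19) = -91.0 deg
adjusted to 0-360: 269.0 degrees

269.0 degrees


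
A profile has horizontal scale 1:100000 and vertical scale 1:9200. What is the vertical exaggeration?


VE = horizontal_scale / vertical_scale = 100000 / 9200 ≈ 10.9

10.9x


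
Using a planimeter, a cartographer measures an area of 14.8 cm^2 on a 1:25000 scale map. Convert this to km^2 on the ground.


ground_area = 14.8 * (25000/100)^2 = 925000.0 m^2 = 0.925 km^2

0.925 km^2


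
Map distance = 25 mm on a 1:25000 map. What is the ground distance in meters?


ground = 25 mm * 25000 / 1000 = 625.0 m

625.0 m


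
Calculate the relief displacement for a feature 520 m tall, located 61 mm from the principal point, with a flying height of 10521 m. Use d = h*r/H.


d = h * r / H = 520 * 61 / 10521 = 3.01 mm

3.01 mm


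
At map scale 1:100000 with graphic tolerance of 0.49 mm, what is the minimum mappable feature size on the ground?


ground = 0.49 mm * 100000 / 1000 = 49.0 m

49.0 m


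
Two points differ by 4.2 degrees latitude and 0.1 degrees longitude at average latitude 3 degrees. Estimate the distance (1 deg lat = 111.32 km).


dlat_km = 4.2 * 111.32 = 467.544
dlon_km = 0.1 * 111.32 * cos(3) ≈ 11.117
dist = sqrt(467.544^2 + 11.117^2) ≈ 467.7 km

467.7 km


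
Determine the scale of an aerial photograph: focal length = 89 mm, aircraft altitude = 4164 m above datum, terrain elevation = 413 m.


scale = f / (H - h) = 89 mm / 3751 m = 89 / 3751000 = 1:42146

1:42146


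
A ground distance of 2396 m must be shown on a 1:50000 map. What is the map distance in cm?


map_cm = 2396 * 100 / 50000 = 4.792 cm ≈ 4.79 cm

4.79 cm


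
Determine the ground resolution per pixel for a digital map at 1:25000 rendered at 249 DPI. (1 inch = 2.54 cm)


pixel_cm = 2.54 / 249 ≈ 0.010201 cm
ground = pixel_cm * 25000 / 100 = 2.54 * 25000 / (249 * 100) = 63500 / 24900 ≈ 2.55 m

2.55 m


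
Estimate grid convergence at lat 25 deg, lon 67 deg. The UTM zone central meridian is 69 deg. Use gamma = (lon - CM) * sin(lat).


gamma = (67 - 69) * sin(25) = -2 * 0.422618 = -0.845 degrees

-0.845 degrees


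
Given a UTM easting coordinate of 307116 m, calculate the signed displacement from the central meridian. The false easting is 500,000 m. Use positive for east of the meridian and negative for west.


displacement = 307116 - 500000 = -192884 m

-192884 m


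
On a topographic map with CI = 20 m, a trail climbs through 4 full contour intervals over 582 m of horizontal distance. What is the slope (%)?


elevation change = 4 * 20 = 80 m
slope = 80 / 582 * 100 = 13.7%

13.7%


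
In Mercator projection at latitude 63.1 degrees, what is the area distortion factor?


area_distortion = 1/cos^2(63.1) = 4.885

4.885


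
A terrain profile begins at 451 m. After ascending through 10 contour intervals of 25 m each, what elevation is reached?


elevation = 451 + 10 * 25 = 701 m

701 m


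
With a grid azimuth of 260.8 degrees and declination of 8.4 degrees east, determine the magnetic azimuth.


magnetic azimuth = grid azimuth - declination (east +ve)
mag_az = 260.8 - 8.4 = 252.4 degrees

252.4 degrees


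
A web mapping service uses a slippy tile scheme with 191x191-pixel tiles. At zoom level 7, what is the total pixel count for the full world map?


tiles per axis = 2^7 = 128
total tiles = 128^2 = 16384
pixels per axis = 128 * 191 = 24448
total pixels = 24448^2 = 597704704

597704704 pixels


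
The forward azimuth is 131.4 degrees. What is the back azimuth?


back azimuth = (131.4 + 180) mod 360 = 311.4 degrees

311.4 degrees


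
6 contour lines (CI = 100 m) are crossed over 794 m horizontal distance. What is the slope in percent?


elevation change = 6 * 100 = 600 m
slope = 600 / 794 * 100 = 75.6%

75.6%


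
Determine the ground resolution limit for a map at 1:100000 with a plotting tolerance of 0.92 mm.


ground = 0.92 mm * 100000 / 1000 = 92.0 m

92.0 m


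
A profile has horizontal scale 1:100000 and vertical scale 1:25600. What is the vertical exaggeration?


VE = horizontal_scale / vertical_scale = 100000 / 25600 = 3.90625 ≈ 3.9

3.9x


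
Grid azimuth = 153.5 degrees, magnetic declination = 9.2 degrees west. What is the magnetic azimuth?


magnetic azimuth = grid azimuth - declination (east +ve)
mag_az = 153.5 - -9.2 = 162.7 degrees

162.7 degrees


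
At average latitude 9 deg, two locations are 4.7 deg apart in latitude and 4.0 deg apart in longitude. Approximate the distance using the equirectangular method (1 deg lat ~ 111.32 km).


dlat_km = 4.7 * 111.32 = 523.204
dlon_km = 4.0 * 111.32 * cos(9) ≈ 439.798
dist = sqrt(523.204^2 + 439.798^2) ≈ 683.5 km

683.5 km


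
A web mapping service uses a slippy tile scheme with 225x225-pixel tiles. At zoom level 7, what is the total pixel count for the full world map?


tiles per axis = 2^7 = 128
total tiles = 128^2 = 16384
pixels per axis = 128 * 225 = 28800
total pixels = 28800^2 = 829440000

829440000 pixels


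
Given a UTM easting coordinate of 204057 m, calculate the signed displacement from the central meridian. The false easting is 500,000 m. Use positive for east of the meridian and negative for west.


displacement = 204057 - 500000 = -295943 m

-295943 m


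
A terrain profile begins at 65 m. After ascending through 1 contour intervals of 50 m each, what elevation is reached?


elevation = 65 + 1 * 50 = 115 m

115 m


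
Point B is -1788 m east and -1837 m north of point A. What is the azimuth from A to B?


az = atan2(-1788, -1837) = -135.8 deg
adjusted to 0-360: 224.2 degrees

224.2 degrees


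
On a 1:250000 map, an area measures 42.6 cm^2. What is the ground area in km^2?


ground_area = 42.6 * (250000/100)^2 = 266250000.0 m^2 = 266.25 km^2

266.25 km^2


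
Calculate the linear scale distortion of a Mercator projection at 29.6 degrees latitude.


SF = 1 / cos(29.6) = 1 / 0.869495 = 1.15

1.15


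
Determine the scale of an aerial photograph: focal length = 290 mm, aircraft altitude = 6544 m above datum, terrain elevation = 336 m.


scale = f / (H - h) = 290 mm / 6208 m = 290 / 6208000 = 1:21407

1:21407


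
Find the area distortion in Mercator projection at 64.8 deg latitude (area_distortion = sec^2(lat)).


area_distortion = 1/cos^2(64.8) = 5.516

5.516


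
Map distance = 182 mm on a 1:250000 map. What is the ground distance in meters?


ground = 182 mm * 250000 / 1000 = 45500.0 m

45500.0 m


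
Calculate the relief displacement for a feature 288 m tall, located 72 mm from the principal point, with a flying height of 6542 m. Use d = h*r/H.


d = h * r / H = 288 * 72 / 6542 = 3.17 mm

3.17 mm


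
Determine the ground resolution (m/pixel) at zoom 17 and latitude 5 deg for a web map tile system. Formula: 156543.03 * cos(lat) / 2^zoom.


res = 156543.03 * cos(5) / 2^17 = 156543.03 * 0.9961947 / 131072 = 1.19 m/pixel

1.19 m/pixel


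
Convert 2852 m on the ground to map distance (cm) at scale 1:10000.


map_cm = 2852 * 100 / 10000 = 28.52 cm

28.52 cm


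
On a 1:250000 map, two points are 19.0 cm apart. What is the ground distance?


ground = 19.0 cm * 250000 / 100 = 47500.0 m = 47.5 km

47.5 km


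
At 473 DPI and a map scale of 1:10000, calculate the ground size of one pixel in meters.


pixel_cm = 2.54 / 473 ≈ 0.00537 cm
ground = pixel_cm * 10000 / 100 = 2.54 * 10000 / (473 * 100) = 25400 / 47300 ≈ 0.54 m

0.54 m


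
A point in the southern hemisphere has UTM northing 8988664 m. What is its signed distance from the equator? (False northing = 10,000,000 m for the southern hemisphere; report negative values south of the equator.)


For southern: actual = 8988664 - 10000000 = -1011336 m

-1011336 m


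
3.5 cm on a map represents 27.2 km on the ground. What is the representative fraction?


ground = 27.2 km = 2720000 cm; RF denominator = ground / map = 2720000 / 3.5 ≈ 777143; RF = 1:777143

1:777143


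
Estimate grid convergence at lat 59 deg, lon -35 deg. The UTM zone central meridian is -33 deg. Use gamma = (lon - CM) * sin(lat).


gamma = (-35 - -33) * sin(59) = -2 * 0.857167 = -1.714 degrees

-1.714 degrees


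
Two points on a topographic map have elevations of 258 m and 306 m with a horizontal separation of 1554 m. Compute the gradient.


gradient = (306 - 258) / 1554 = 48 / 1554 = 0.0309

0.0309


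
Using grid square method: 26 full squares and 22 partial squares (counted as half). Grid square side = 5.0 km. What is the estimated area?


effective squares = 26 + 22 * 0.5 = 37.0
area = 37.0 * 25.0 = 925.0 km^2

925.0 km^2


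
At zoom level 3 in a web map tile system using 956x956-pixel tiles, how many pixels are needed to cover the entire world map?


tiles per axis = 2^3 = 8
total tiles = 8^2 = 64
pixels per axis = 8 * 956 = 7648
total pixels = 7648^2 = 58491904

58491904 pixels


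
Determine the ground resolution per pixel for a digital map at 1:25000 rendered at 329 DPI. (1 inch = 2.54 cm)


pixel_cm = 2.54 / 329 ≈ 0.00772 cm
ground = pixel_cm * 25000 / 100 = 2.54 * 25000 / (329 * 100) = 63500 / 32900 ≈ 1.93 m

1.93 m


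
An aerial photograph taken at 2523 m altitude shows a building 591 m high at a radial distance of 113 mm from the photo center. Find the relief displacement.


d = h * r / H = 591 * 113 / 2523 = 26.47 mm

26.47 mm


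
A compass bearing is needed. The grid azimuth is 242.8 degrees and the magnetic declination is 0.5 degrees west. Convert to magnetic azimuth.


magnetic azimuth = grid azimuth - declination (east +ve)
mag_az = 242.8 - -0.5 = 243.3 degrees

243.3 degrees


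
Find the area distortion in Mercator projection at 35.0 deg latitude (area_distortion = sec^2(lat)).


area_distortion = 1/cos^2(35.0) = 1.49

1.49


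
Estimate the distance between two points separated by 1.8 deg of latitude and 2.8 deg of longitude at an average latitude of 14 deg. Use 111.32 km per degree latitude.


dlat_km = 1.8 * 111.32 = 200.376
dlon_km = 2.8 * 111.32 * cos(14) ≈ 302.437
dist = sqrt(200.376^2 + 302.437^2) ≈ 362.8 km

362.8 km


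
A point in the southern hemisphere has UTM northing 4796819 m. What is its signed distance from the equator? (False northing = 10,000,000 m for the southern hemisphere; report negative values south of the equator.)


For southern: actual = 4796819 - 10000000 = -5203181 m

-5203181 m


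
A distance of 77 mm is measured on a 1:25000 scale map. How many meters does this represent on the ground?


ground = 77 mm * 25000 / 1000 = 1925.0 m

1925.0 m
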